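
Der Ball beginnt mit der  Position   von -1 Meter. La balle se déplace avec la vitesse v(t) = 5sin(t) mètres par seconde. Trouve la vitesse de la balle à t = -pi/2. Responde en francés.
De l'équation de la vitesse v(t) = 5·sin(t), nous substituons t = -pi/2 pour obtenir v = -5.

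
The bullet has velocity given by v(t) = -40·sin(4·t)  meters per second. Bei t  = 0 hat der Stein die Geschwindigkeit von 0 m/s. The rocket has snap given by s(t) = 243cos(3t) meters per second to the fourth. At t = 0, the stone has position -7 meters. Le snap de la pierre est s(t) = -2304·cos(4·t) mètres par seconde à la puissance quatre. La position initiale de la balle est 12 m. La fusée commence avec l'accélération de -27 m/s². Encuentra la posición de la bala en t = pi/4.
Debemos encontrar la integral de nuestra ecuación de la velocidad v(t) = -40·sin(4·t) 1 vez. Tomando ∫v(t)dt y aplicando x(0) = 12, encontramos x(t) = 10·cos(4·t) + 2. De la ecuación de la posición x(t) = 10·cos(4·t) + 2, sustituimos t = pi/4 para obtener x = -8.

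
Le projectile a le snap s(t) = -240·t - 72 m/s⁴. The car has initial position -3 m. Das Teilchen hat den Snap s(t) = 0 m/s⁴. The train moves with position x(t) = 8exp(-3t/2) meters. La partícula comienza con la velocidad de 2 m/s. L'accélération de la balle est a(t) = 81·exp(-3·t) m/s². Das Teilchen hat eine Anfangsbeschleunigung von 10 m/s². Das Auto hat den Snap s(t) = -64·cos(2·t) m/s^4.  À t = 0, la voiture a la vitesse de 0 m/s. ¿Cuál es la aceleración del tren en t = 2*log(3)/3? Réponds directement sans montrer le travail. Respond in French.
a(2*log(3)/3) = 6.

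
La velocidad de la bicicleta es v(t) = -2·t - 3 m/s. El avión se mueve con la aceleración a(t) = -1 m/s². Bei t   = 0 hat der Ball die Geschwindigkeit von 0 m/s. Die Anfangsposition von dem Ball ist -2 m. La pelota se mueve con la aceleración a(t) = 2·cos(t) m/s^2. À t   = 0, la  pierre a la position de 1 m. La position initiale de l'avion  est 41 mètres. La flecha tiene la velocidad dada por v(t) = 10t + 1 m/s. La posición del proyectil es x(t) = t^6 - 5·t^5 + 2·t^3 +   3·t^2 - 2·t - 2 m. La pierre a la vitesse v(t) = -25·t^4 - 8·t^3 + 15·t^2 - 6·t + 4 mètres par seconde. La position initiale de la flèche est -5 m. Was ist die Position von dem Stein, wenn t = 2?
Wir müssen unsere Gleichung für die Geschwindigkeit v(t) = -25·t^4 - 8·t^3 + 15·t^2 - 6·t + 4 1-mal integrieren. Mit ∫v(t)dt und Anwendung von x(0) = 1, finden wir x(t) = -5·t^5 - 2·t^4 + 5·t^3 - 3·t^2 + 4·t + 1. Aus der Gleichung für die Position x(t) = -5·t^5 - 2·t^4 + 5·t^3 - 3·t^2 + 4·t + 1, setzen wir t = 2 ein und erhalten x = -155.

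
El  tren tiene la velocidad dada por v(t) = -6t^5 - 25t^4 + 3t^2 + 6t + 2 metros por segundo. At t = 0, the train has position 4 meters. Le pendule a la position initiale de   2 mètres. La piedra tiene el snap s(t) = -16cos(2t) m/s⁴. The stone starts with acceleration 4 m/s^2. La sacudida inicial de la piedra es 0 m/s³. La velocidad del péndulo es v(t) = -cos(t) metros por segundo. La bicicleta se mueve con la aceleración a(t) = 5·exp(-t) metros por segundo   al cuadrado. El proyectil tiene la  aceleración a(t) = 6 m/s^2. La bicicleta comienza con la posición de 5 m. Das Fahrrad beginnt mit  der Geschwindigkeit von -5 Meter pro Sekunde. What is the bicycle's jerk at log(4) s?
Starting from acceleration a(t) = 5·exp(-t), we take 1 derivative. Differentiating acceleration, we get jerk: j(t) = -5·exp(-t). Using j(t) = -5·exp(-t) and substituting t = log(4), we find j = -5/4.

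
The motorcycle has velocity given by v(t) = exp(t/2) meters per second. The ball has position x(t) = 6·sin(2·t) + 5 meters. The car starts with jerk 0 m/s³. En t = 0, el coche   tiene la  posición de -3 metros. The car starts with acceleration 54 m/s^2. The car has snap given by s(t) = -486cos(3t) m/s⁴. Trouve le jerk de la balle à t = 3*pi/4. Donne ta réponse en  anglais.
We must differentiate our position equation x(t) = 6·sin(2·t) + 5 3 times. The derivative of position gives velocity: v(t) = 12·cos(2·t). Differentiating velocity, we get acceleration: a(t) = -24·sin(2·t). Taking d/dt of a(t), we find j(t) = -48·cos(2·t). From the given jerk equation j(t) = -48·cos(2·t), we substitute t = 3*pi/4 to get j = 0.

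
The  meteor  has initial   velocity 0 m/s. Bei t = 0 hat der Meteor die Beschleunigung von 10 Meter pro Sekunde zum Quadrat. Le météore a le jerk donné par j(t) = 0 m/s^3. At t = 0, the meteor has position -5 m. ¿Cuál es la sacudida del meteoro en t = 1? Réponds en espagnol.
De la ecuación de la sacudida j(t) = 0, sustituimos t = 1 para obtener j = 0.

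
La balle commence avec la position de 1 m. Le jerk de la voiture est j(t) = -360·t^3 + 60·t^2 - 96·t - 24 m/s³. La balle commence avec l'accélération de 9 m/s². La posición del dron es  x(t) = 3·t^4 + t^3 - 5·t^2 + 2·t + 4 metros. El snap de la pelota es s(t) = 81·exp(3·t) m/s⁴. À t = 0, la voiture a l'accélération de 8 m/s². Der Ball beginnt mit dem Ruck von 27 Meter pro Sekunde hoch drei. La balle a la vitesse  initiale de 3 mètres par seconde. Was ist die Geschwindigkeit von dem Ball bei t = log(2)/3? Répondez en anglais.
Starting from snap s(t) = 81·exp(3·t), we take 3 antiderivatives. The integral of snap is jerk. Using j(0) = 27, we get j(t) = 27·exp(3·t). Integrating jerk and using the initial condition a(0) = 9, we get a(t) = 9·exp(3·t). Taking ∫a(t)dt and applying v(0) = 3, we find v(t) = 3·exp(3·t). We have velocity v(t) = 3·exp(3·t). Substituting t = log(2)/3: v(log(2)/3) = 6.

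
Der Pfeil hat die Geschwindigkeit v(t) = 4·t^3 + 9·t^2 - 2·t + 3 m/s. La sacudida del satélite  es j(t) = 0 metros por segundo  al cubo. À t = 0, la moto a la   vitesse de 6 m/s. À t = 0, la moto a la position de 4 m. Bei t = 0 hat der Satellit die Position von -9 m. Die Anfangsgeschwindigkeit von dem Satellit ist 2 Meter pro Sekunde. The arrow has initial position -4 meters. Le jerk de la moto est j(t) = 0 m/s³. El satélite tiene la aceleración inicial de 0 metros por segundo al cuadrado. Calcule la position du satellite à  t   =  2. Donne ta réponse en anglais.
To solve this, we need to take 3 antiderivatives of our jerk equation j(t) = 0. Taking ∫j(t)dt and applying a(0) = 0, we find a(t) = 0. Integrating acceleration and using the initial condition v(0) = 2, we get v(t) = 2. Integrating velocity and using the initial condition x(0) = -9, we get x(t) = 2·t - 9. Using x(t) = 2·t - 9 and substituting t = 2, we find x = -5.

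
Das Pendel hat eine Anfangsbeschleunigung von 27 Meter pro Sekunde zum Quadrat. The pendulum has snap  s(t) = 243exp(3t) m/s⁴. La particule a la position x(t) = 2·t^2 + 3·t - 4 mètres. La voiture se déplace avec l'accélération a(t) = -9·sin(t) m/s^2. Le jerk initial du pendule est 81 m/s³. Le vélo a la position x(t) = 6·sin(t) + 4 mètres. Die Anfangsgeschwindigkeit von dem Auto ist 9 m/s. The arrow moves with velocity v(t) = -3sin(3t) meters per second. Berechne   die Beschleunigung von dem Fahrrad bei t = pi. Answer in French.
Nous devons dériver notre équation de la position x(t) = 6·sin(t) + 4 2 fois. En dérivant la position, nous obtenons la vitesse: v(t) = 6·cos(t). En prenant d/dt de v(t), nous trouvons a(t) = -6·sin(t). De l'équation de l'accélération a(t) = -6·sin(t), nous substituons t = pi pour obtenir a = 0.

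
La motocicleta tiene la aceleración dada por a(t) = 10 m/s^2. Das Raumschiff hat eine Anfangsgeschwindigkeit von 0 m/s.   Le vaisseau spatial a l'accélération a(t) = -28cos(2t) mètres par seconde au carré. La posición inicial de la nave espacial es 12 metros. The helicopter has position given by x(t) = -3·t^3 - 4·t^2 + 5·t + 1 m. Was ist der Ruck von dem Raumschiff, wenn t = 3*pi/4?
Ausgehend von der Beschleunigung a(t) = -28·cos(2·t), nehmen wir 1 Ableitung. Mit d/dt von a(t) finden wir j(t) = 56·sin(2·t). Wir haben den Ruck j(t) = 56·sin(2·t). Durch Einsetzen von t = 3*pi/4: j(3*pi/4) = -56.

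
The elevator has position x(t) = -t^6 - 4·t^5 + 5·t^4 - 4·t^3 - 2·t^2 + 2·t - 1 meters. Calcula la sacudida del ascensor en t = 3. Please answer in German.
Wir müssen unsere Gleichung für die Position x(t) = -t^6 - 4·t^5 + 5·t^4 - 4·t^3 - 2·t^2 + 2·t - 1 3-mal ableiten. Die Ableitung von der Position ergibt die Geschwindigkeit: v(t) = -6·t^5 - 20·t^4 + 20·t^3 - 12·t^2 - 4·t + 2. Durch Ableiten von der Geschwindigkeit erhalten wir die Beschleunigung: a(t) = -30·t^4 - 80·t^3 + 60·t^2 - 24·t - 4. Durch Ableiten von der Beschleunigung erhalten wir den Ruck: j(t) = -120·t^3 - 240·t^2 + 120·t - 24. Mit j(t) = -120·t^3 - 240·t^2 + 120·t - 24 und Einsetzen von t = 3, finden wir j = -5064.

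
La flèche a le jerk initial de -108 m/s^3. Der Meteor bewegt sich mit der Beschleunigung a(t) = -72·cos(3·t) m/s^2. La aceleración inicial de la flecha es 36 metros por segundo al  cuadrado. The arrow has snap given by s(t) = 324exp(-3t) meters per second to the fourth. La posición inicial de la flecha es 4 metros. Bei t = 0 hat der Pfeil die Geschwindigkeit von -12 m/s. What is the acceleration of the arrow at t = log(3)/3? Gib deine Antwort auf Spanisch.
Partiendo del snap s(t) = 324·exp(-3·t), tomamos 2 integrales. Tomando ∫s(t)dt y aplicando j(0) = -108, encontramos j(t) = -108·exp(-3·t). La antiderivada de la sacudida, con a(0) = 36, da la aceleración: a(t) = 36·exp(-3·t). De la ecuación de la aceleración a(t) = 36·exp(-3·t), sustituimos t = log(3)/3 para obtener a = 12.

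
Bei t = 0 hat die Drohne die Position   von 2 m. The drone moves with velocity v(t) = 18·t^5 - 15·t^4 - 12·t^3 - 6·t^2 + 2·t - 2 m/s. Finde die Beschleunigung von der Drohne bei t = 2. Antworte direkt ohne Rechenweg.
Die Antwort ist 794.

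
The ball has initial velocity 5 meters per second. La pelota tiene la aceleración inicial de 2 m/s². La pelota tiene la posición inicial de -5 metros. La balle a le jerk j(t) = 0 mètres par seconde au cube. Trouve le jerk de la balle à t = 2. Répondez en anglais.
Using j(t) = 0 and substituting t = 2, we find j = 0.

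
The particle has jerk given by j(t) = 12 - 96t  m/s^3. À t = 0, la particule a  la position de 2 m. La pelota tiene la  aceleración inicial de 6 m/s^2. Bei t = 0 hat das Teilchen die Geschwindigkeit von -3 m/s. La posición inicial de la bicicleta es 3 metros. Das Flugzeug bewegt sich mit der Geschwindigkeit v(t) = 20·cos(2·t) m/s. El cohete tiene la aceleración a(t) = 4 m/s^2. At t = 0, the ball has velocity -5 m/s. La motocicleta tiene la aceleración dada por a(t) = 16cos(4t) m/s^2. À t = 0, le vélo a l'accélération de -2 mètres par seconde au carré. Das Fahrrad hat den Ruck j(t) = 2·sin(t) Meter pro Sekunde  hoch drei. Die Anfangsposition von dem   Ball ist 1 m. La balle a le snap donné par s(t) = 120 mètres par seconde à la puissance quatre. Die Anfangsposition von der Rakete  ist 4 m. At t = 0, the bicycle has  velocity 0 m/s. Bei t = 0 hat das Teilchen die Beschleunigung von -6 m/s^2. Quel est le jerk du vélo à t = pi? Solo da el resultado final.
j(pi) = 0.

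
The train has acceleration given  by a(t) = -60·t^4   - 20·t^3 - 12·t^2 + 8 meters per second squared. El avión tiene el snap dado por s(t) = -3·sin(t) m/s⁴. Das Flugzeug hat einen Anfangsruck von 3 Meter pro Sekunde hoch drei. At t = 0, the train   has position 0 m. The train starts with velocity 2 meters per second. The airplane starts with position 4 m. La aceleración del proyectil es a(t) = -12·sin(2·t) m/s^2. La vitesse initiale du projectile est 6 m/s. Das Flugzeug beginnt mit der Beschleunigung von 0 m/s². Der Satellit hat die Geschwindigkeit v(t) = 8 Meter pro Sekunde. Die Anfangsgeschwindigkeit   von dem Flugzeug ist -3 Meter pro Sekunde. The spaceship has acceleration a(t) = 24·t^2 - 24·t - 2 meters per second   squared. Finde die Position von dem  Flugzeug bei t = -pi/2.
Wir müssen die Stammfunktion unserer Gleichung für den Snap s(t) = -3·sin(t) 4-mal finden. Mit ∫s(t)dt und Anwendung von j(0) = 3, finden wir j(t) = 3·cos(t). Das Integral von dem Ruck ist die Beschleunigung. Mit a(0) = 0 erhalten wir a(t) = 3·sin(t). Durch Integration von der Beschleunigung und Verwendung der Anfangsbedingung v(0) = -3, erhalten wir v(t) = -3·cos(t). Mit ∫v(t)dt und Anwendung von x(0) = 4, finden wir x(t) = 4 - 3·sin(t). Aus der Gleichung für die Position x(t) = 4 - 3·sin(t), setzen wir t = -pi/2 ein und erhalten x = 7.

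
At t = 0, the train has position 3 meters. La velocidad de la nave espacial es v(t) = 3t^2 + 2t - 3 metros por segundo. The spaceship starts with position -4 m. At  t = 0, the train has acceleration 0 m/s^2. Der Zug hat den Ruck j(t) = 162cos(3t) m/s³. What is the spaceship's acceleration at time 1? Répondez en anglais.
Starting from velocity v(t) = 3·t^2 + 2·t - 3, we take 1 derivative. Differentiating velocity, we get acceleration: a(t) = 6·t + 2. Using a(t) = 6·t + 2 and substituting t = 1, we find a = 8.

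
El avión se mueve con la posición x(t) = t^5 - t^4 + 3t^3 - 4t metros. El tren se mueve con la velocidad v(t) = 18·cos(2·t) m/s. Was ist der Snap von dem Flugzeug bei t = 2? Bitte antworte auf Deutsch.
Wir müssen unsere Gleichung für die Position x(t) = t^5 - t^4 + 3·t^3 - 4·t 4-mal ableiten. Durch Ableiten von der Position erhalten wir die Geschwindigkeit: v(t) = 5·t^4 - 4·t^3 + 9·t^2 - 4. Durch Ableiten von der Geschwindigkeit erhalten wir die Beschleunigung: a(t) = 20·t^3 - 12·t^2 + 18·t. Durch Ableiten von der Beschleunigung erhalten wir den Ruck: j(t) = 60·t^2 - 24·t + 18. Mit d/dt von j(t) finden wir s(t) = 120·t - 24. Mit s(t) = 120·t - 24 und Einsetzen von t = 2, finden wir s = 216.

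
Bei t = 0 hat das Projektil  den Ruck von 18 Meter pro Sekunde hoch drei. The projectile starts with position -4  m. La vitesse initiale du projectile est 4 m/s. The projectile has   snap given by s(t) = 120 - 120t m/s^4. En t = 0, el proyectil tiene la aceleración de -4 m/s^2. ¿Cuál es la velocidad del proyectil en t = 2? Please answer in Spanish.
Necesitamos integrar nuestra ecuación del snap s(t) = 120 - 120·t 3 veces. Integrando el snap y usando la condición inicial j(0) = 18, obtenemos j(t) = -60·t^2 + 120·t + 18. La antiderivada de la sacudida, con a(0) = -4, da la aceleración: a(t) = -20·t^3 + 60·t^2 + 18·t - 4. La integral de la aceleración es la velocidad. Usando v(0) = 4, obtenemos v(t) = -5·t^4 + 20·t^3 + 9·t^2 - 4·t + 4. Tenemos la velocidad v(t) = -5·t^4 + 20·t^3 + 9·t^2 - 4·t + 4. Sustituyendo t = 2: v(2) = 112.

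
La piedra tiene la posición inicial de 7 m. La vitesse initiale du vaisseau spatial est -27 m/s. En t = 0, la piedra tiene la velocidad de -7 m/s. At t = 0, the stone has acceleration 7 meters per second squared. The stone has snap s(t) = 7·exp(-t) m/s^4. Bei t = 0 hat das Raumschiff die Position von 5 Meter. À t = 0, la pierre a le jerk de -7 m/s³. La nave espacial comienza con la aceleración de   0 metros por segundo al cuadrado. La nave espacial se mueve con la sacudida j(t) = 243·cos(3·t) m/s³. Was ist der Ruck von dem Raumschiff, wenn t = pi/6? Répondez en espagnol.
Usando j(t) = 243·cos(3·t) y sustituyendo t = pi/6, encontramos j = 0.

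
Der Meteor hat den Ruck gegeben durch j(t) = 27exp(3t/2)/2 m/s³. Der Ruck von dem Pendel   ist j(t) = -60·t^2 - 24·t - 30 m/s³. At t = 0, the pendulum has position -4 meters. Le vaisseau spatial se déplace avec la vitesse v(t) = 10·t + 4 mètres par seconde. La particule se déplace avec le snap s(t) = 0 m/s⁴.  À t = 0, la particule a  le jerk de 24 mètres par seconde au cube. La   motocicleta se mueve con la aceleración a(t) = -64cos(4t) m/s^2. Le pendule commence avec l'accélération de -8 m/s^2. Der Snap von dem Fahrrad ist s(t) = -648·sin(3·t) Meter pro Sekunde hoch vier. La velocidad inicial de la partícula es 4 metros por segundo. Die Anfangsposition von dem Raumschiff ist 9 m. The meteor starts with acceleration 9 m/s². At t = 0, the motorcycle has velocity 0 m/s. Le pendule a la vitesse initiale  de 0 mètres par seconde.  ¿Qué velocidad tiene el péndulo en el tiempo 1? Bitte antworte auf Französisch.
Pour résoudre ceci, nous devons prendre 2 primitives de notre équation du jerk j(t) = -60·t^2 - 24·t - 30. La primitive du jerk est l'accélération. En utilisant a(0) = -8, nous obtenons a(t) = -20·t^3 - 12·t^2 - 30·t - 8. En intégrant l'accélération et en utilisant la condition initiale v(0) = 0, nous obtenons v(t) = t·(-5·t^3 - 4·t^2 - 15·t - 8). De l'équation de la vitesse v(t) = t·(-5·t^3 - 4·t^2 - 15·t - 8), nous substituons t = 1 pour obtenir v = -32.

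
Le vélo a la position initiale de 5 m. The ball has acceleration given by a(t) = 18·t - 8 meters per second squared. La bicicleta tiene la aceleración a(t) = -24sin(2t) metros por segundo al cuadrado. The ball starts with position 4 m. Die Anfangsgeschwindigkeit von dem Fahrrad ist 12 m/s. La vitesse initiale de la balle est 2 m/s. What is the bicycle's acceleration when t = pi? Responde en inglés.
We have acceleration a(t) = -24·sin(2·t). Substituting t = pi: a(pi) = 0.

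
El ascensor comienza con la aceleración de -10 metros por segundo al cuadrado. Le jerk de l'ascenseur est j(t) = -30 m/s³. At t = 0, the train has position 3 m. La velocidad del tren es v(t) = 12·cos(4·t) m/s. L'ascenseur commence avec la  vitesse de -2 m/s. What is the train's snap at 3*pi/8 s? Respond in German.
Wir müssen unsere Gleichung für die Geschwindigkeit v(t) = 12·cos(4·t) 3-mal ableiten. Mit d/dt von v(t) finden wir a(t) = -48·sin(4·t). Mit d/dt von a(t) finden wir j(t) = -192·cos(4·t). Mit d/dt von j(t) finden wir s(t) = 768·sin(4·t). Mit s(t) = 768·sin(4·t) und Einsetzen von t = 3*pi/8, finden wir s = -768.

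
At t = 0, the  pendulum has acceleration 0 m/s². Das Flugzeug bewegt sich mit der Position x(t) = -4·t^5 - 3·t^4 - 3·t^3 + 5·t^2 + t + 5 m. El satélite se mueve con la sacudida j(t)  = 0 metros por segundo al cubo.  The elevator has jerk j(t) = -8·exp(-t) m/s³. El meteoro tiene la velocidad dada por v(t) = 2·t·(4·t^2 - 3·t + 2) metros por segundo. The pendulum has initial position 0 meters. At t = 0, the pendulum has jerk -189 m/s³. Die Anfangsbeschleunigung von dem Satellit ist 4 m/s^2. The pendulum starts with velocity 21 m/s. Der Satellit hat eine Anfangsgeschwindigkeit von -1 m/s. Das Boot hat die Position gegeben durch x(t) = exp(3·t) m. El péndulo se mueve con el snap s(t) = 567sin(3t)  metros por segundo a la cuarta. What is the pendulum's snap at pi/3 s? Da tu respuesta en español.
Tenemos el snap s(t) = 567·sin(3·t). Sustituyendo t = pi/3: s(pi/3) = 0.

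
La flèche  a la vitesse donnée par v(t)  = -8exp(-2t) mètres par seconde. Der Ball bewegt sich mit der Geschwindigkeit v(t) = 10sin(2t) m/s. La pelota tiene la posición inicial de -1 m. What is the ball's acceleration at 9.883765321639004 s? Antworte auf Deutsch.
Wir müssen unsere Gleichung für die Geschwindigkeit v(t) = 10·sin(2·t) 1-mal ableiten. Die Ableitung von der Geschwindigkeit ergibt die Beschleunigung: a(t) = 20·cos(2·t). Wir haben die Beschleunigung a(t) = 20·cos(2·t). Durch Einsetzen von t = 9.883765321639004: a(9.883765321639004) = 12.1486045549120.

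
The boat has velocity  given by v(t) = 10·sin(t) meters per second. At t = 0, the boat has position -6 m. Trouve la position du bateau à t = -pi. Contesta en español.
Debemos encontrar la integral de nuestra ecuación de la velocidad v(t) = 10·sin(t) 1 vez. Tomando ∫v(t)dt y aplicando x(0) = -6, encontramos x(t) = 4 - 10·cos(t). Tenemos la posición x(t) = 4 - 10·cos(t). Sustituyendo t = -pi: x(-pi) = 14.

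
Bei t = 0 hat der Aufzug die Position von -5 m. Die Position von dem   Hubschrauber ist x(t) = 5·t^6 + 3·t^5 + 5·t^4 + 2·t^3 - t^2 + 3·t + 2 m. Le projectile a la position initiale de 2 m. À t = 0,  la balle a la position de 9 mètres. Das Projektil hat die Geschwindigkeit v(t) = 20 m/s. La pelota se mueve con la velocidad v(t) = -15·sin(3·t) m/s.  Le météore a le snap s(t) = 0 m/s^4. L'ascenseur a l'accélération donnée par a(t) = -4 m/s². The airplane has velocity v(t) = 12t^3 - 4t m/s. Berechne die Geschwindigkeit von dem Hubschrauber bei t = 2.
Ausgehend von der Position x(t) = 5·t^6 + 3·t^5 + 5·t^4 + 2·t^3 - t^2 + 3·t + 2, nehmen wir 1 Ableitung. Mit d/dt von x(t) finden wir v(t) = 30·t^5 + 15·t^4 + 20·t^3 + 6·t^2 - 2·t + 3. Wir haben die Geschwindigkeit v(t) = 30·t^5 + 15·t^4 + 20·t^3 + 6·t^2 - 2·t + 3. Durch Einsetzen von t = 2: v(2) = 1383.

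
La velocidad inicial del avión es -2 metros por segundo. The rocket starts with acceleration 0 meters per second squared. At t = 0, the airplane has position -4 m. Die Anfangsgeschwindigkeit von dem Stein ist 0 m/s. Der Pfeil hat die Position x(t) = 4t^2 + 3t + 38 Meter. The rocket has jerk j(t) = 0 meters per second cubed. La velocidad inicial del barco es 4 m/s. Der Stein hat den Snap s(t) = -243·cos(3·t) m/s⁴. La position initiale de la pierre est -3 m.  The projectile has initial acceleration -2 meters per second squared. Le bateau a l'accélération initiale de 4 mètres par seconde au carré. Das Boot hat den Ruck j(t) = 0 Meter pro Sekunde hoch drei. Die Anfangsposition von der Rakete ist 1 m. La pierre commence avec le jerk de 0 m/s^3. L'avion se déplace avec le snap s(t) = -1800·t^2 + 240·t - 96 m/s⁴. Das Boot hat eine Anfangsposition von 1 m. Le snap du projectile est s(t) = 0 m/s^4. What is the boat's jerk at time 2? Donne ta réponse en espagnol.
Tenemos la sacudida j(t) = 0. Sustituyendo t = 2: j(2) = 0.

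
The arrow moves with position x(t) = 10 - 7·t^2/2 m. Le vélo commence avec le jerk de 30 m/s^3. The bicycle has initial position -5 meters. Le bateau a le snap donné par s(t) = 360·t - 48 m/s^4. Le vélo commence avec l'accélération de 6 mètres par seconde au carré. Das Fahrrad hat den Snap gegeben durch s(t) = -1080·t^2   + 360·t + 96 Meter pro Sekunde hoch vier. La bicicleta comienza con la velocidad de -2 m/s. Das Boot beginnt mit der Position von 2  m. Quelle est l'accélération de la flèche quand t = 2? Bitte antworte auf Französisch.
Pour résoudre ceci, nous devons prendre 2 dérivées de notre équation de la position x(t) = 10 - 7·t^2/2. En dérivant la position, nous obtenons la vitesse: v(t) = -7·t. En dérivant la vitesse, nous obtenons l'accélération: a(t) = -7. En utilisant a(t) = -7 et en substituant t = 2, nous trouvons a = -7.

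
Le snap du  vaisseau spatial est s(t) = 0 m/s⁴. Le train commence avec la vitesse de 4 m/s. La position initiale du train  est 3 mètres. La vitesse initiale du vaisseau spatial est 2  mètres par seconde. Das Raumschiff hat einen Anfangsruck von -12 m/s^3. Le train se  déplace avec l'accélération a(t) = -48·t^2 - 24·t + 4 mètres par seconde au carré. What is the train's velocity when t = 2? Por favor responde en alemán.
Wir müssen unsere Gleichung für die Beschleunigung a(t) = -48·t^2 - 24·t + 4 1-mal integrieren. Durch Integration von der Beschleunigung und Verwendung der Anfangsbedingung v(0) = 4, erhalten wir v(t) = -16·t^3 - 12·t^2 + 4·t + 4. Mit v(t) = -16·t^3 - 12·t^2 + 4·t + 4 und Einsetzen von t = 2, finden wir v = -164.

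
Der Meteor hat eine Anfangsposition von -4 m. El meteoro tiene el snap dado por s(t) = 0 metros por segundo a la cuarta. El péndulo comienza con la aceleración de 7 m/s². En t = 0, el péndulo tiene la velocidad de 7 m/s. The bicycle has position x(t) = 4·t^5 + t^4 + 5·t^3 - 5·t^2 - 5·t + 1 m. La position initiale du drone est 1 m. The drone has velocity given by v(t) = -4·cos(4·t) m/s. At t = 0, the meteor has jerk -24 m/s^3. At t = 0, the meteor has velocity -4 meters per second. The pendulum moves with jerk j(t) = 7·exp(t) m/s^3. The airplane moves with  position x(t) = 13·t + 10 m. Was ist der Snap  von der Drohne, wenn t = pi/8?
Ausgehend von der Geschwindigkeit v(t) = -4·cos(4·t), nehmen wir 3 Ableitungen. Mit d/dt von v(t) finden wir a(t) = 16·sin(4·t). Die Ableitung von der Beschleunigung ergibt den Ruck: j(t) = 64·cos(4·t). Mit d/dt von j(t) finden wir s(t) = -256·sin(4·t). Mit s(t) = -256·sin(4·t) und Einsetzen von t = pi/8, finden wir s = -256.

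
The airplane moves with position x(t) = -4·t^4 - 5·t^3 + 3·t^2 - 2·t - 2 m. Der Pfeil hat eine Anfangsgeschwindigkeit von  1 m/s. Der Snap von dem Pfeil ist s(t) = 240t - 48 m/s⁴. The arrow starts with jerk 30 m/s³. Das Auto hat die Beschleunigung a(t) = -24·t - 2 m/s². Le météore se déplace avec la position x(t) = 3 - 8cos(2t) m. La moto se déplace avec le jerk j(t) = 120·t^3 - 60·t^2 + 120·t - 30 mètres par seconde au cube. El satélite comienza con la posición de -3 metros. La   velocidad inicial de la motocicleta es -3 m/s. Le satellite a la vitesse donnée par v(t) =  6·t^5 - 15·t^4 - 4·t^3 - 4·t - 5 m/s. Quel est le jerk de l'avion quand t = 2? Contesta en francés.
En partant de la position x(t) = -4·t^4 - 5·t^3 + 3·t^2 - 2·t - 2, nous prenons 3 dérivées. En dérivant la position, nous obtenons la vitesse: v(t) = -16·t^3 - 15·t^2 + 6·t - 2. En dérivant la vitesse, nous obtenons l'accélération: a(t) = -48·t^2 - 30·t + 6. La dérivée de l'accélération donne le jerk: j(t) = -96·t - 30. En utilisant j(t) = -96·t - 30 et en substituant t = 2, nous trouvons j = -222.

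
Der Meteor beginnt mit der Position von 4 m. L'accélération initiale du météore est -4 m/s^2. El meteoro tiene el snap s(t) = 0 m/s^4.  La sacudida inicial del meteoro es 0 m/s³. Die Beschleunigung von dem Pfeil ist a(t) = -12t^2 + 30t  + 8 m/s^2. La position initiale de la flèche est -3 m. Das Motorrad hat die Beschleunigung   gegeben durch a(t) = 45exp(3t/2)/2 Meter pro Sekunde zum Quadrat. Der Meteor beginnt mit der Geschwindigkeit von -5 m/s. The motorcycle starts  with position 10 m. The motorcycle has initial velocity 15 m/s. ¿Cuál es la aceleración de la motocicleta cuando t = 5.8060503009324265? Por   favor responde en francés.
Nous avons l'accélération a(t) = 45·exp(3·t/2)/2. En substituant t = 5.8060503009324265: a(5.8060503009324265) = 136296.884616199.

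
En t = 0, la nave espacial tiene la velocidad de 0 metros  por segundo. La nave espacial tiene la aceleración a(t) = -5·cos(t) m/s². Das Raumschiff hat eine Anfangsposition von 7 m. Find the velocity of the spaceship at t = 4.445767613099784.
We must find the antiderivative of our acceleration equation a(t) = -5·cos(t) 1 time. Taking ∫a(t)dt and applying v(0) = 0, we find v(t) = -5·sin(t). We have velocity v(t) = -5·sin(t). Substituting t = 4.445767613099784: v(4.445767613099784) = 4.82333290707855.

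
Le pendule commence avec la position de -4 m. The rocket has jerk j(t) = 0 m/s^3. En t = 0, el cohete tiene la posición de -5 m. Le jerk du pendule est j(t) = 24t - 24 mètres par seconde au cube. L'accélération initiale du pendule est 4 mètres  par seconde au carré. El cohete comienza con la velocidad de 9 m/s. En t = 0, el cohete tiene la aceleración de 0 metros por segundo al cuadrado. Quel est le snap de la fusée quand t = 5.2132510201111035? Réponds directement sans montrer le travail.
Le snap à t = 5.2132510201111035 est s = 0.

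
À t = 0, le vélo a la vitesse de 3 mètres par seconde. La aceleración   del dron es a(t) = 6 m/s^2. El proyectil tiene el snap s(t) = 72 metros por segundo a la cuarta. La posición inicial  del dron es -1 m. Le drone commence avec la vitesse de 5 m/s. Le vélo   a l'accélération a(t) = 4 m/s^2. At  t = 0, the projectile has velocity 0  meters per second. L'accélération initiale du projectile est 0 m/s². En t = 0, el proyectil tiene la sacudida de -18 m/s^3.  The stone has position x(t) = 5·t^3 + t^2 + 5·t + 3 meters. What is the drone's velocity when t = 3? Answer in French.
Nous devons intégrer notre équation de l'accélération a(t) = 6 1 fois. La primitive de l'accélération, avec v(0) = 5, donne la vitesse: v(t) = 6·t + 5. Nous avons la vitesse v(t) = 6·t + 5. En substituant t = 3: v(3) = 23.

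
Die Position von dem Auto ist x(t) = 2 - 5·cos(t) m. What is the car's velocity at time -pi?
Starting from position x(t) = 2 - 5·cos(t), we take 1 derivative. Differentiating position, we get velocity: v(t) = 5·sin(t). Using v(t) = 5·sin(t) and substituting t = -pi, we find v = 0.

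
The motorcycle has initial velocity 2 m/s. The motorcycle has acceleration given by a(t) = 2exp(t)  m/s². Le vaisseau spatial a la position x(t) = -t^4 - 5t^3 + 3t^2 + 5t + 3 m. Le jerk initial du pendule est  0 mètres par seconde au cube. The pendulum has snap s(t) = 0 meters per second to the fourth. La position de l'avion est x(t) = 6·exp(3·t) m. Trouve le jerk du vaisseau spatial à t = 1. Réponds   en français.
Nous devons dériver notre équation de la position x(t) = -t^4 - 5·t^3 + 3·t^2 + 5·t + 3 3 fois. La dérivée de la position donne la vitesse: v(t) = -4·t^3 - 15·t^2 + 6·t + 5. La dérivée de la vitesse donne l'accélération: a(t) = -12·t^2 - 30·t + 6. En prenant d/dt de a(t), nous trouvons j(t) = -24·t - 30. Nous avons le jerk j(t) = -24·t - 30. En substituant t = 1: j(1) = -54.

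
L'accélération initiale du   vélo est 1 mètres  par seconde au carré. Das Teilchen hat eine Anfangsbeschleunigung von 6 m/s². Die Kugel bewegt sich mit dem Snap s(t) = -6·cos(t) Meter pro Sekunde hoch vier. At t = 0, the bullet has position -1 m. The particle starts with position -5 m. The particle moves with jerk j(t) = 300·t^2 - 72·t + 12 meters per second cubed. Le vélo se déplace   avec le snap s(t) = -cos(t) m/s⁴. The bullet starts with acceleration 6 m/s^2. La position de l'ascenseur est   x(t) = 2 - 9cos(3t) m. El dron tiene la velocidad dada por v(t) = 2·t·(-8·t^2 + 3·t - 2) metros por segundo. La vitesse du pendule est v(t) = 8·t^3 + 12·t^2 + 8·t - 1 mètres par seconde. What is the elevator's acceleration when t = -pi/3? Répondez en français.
En partant de la position x(t) = 2 - 9·cos(3·t), nous prenons 2 dérivées. En prenant d/dt de x(t), nous trouvons v(t) = 27·sin(3·t). La dérivée de la vitesse donne l'accélération: a(t) = 81·cos(3·t). Nous avons l'accélération a(t) = 81·cos(3·t). En substituant t = -pi/3: a(-pi/3) = -81.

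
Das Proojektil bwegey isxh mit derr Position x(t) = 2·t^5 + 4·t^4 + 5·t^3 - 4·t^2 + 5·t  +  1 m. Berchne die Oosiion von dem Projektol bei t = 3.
Aus der Gleichung für die Position x(t) = 2·t^5 + 4·t^4 + 5·t^3 - 4·t^2 + 5·t + 1, setzen wir t = 3 ein und erhalten x = 925.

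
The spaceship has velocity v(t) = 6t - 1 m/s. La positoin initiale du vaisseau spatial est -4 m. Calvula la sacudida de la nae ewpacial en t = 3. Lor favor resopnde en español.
Partiendo de la velocidad v(t) = 6·t - 1, tomamos 2 derivadas. Tomando d/dt de v(t), encontramos a(t) = 6. Tomando d/dt de a(t), encontramos j(t) = 0. Tenemos la sacudida j(t) = 0. Sustituyendo t = 3: j(3) = 0.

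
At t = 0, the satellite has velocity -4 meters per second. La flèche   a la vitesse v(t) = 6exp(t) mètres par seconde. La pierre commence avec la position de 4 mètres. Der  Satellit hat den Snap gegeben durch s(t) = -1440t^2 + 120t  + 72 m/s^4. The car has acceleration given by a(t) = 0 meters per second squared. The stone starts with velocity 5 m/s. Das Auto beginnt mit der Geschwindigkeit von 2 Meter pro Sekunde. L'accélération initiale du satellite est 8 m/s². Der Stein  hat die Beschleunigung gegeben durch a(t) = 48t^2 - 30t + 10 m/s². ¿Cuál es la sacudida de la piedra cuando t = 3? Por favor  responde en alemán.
Wir müssen unsere Gleichung für die Beschleunigung a(t) = 48·t^2 - 30·t + 10 1-mal ableiten. Mit d/dt von a(t) finden wir j(t) = 96·t - 30. Mit j(t) = 96·t - 30 und Einsetzen von t = 3, finden wir j = 258.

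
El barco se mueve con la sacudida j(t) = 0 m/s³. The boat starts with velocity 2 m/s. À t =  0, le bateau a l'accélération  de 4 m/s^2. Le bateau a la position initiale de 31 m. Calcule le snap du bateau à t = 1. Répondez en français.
En partant du jerk j(t) = 0, nous prenons 1 dérivée. En prenant d/dt de j(t), nous trouvons s(t) = 0. Nous avons le snap s(t) = 0. En substituant t = 1: s(1) = 0.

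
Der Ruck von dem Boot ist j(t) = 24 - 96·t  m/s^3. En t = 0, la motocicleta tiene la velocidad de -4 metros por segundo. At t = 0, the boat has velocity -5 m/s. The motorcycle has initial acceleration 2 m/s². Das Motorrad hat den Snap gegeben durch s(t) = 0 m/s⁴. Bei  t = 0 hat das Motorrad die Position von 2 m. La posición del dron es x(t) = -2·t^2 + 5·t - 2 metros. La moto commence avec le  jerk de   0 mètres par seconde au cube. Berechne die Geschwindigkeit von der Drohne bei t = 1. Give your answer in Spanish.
Debemos derivar nuestra ecuación de la posición x(t) = -2·t^2 + 5·t - 2 1 vez. Derivando la posición, obtenemos la velocidad: v(t) = 5 - 4·t. Usando v(t) = 5 - 4·t y sustituyendo t = 1, encontramos v = 1.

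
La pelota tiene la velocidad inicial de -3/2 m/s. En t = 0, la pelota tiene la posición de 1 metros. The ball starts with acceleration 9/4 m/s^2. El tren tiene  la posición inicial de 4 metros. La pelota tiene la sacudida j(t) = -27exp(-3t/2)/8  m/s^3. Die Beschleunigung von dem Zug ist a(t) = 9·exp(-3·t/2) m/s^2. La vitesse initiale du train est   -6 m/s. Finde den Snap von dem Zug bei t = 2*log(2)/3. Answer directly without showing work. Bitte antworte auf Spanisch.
s(2*log(2)/3) = 81/8.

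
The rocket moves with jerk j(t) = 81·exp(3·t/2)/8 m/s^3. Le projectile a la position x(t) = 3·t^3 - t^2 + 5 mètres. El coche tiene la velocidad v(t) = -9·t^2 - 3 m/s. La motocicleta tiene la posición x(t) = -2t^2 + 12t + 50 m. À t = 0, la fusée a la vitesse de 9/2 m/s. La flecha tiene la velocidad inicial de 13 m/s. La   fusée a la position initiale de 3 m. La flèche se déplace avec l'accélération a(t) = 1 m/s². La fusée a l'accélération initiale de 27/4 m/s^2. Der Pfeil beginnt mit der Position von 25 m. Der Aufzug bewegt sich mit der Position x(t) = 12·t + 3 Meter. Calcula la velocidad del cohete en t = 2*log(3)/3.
Necesitamos integrar nuestra ecuación de la sacudida j(t) = 81·exp(3·t/2)/8 2 veces. La integral de la sacudida, con a(0) = 27/4, da la aceleración: a(t) = 27·exp(3·t/2)/4. La antiderivada de la aceleración, con v(0) = 9/2, da la velocidad: v(t) = 9·exp(3·t/2)/2. Tenemos la velocidad v(t) = 9·exp(3·t/2)/2. Sustituyendo t = 2*log(3)/3: v(2*log(3)/3) = 27/2.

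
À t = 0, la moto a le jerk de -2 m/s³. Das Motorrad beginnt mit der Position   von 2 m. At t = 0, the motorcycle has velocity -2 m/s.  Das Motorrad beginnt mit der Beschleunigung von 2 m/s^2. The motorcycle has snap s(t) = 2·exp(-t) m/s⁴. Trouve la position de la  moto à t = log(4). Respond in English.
We must find the integral of our snap equation s(t) = 2·exp(-t) 4 times. Taking ∫s(t)dt and applying j(0) = -2, we find j(t) = -2·exp(-t). The integral of jerk, with a(0) = 2, gives acceleration: a(t) = 2·exp(-t). Taking ∫a(t)dt and applying v(0) = -2, we find v(t) = -2·exp(-t). Finding the antiderivative of v(t) and using x(0) = 2: x(t) = 2·exp(-t). Using x(t) = 2·exp(-t) and substituting t = log(4), we find x = 1/2.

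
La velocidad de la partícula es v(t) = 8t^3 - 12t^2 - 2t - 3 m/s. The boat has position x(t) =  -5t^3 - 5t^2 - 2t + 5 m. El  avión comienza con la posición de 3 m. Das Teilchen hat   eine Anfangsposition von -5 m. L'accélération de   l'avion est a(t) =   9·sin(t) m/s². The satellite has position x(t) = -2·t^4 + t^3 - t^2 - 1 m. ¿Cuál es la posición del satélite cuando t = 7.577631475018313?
De la ecuación de la posición x(t) = -2·t^4 + t^3 - t^2 - 1, sustituimos t = 7.577631475018313 para obtener x = -6217.53647823544.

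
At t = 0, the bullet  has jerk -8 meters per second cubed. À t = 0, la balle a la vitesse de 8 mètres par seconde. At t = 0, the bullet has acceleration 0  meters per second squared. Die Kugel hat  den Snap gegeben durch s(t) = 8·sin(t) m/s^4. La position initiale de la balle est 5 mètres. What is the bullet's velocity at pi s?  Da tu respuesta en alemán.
Wir müssen das Integral unserer Gleichung für den Snap s(t) = 8·sin(t) 3-mal finden. Durch Integration von dem Snap und Verwendung der Anfangsbedingung j(0) = -8, erhalten wir j(t) = -8·cos(t). Durch Integration von dem Ruck und Verwendung der Anfangsbedingung a(0) = 0, erhalten wir a(t) = -8·sin(t). Die Stammfunktion von der Beschleunigung, mit v(0) = 8, ergibt die Geschwindigkeit: v(t) = 8·cos(t). Mit v(t) = 8·cos(t) und Einsetzen von t = pi, finden wir v = -8.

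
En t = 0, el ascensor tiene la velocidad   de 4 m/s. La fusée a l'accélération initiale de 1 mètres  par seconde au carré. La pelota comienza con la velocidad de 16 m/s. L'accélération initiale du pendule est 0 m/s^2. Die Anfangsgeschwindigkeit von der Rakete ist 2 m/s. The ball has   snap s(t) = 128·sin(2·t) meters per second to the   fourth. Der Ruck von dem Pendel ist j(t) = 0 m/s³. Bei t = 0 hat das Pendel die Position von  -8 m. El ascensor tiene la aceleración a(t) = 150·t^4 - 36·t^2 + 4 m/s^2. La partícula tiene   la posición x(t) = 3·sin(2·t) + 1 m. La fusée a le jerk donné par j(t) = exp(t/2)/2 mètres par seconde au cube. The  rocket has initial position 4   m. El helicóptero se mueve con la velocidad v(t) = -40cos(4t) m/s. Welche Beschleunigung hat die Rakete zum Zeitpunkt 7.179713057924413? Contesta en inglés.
Starting from jerk j(t) = exp(t/2)/2, we take 1 antiderivative. The integral of jerk, with a(0) = 1, gives acceleration: a(t) = exp(t/2). Using a(t) = exp(t/2) and substituting t = 7.179713057924413, we find a = 36.2288777589020.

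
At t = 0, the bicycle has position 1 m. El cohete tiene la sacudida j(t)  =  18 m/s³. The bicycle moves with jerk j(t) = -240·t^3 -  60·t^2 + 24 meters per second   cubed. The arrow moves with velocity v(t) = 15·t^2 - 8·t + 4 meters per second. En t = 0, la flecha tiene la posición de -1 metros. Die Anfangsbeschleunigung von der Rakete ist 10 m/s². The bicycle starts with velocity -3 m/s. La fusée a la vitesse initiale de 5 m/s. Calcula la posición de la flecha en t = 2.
Para resolver esto, necesitamos tomar 1 antiderivada de nuestra ecuación de la velocidad v(t) = 15·t^2 - 8·t + 4. La antiderivada de la velocidad es la posición. Usando x(0) = -1, obtenemos x(t) = 5·t^3 - 4·t^2 + 4·t - 1. Usando x(t) = 5·t^3 - 4·t^2 + 4·t - 1 y sustituyendo t = 2, encontramos x = 31.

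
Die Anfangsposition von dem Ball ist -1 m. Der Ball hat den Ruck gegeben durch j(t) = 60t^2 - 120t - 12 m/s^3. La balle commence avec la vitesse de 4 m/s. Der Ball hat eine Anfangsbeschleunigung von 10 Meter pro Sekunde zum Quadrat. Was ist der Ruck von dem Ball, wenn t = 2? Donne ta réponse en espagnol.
Usando j(t) = 60·t^2 - 120·t - 12 y sustituyendo t = 2, encontramos j = -12.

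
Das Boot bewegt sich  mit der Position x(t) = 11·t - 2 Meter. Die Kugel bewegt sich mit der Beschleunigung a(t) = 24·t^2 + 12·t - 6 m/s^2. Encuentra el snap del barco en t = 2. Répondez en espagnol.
Debemos derivar nuestra ecuación de la posición x(t) = 11·t - 2 4 veces. La derivada de la posición da la velocidad: v(t) = 11. Derivando la velocidad, obtenemos la aceleración: a(t) = 0. Derivando la aceleración, obtenemos la sacudida: j(t) = 0. La derivada de la sacudida da el snap: s(t) = 0. Tenemos el snap s(t) = 0. Sustituyendo t = 2: s(2) = 0.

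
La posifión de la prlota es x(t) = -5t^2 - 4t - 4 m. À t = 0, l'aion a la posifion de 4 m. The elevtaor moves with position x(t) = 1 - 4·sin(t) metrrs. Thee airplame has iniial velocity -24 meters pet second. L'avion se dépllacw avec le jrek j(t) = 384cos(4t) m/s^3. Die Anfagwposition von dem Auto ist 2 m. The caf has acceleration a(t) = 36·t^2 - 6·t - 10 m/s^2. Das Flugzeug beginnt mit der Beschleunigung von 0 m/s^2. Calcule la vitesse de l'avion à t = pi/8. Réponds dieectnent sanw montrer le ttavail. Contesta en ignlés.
The velocity at t = pi/8 is v = 0.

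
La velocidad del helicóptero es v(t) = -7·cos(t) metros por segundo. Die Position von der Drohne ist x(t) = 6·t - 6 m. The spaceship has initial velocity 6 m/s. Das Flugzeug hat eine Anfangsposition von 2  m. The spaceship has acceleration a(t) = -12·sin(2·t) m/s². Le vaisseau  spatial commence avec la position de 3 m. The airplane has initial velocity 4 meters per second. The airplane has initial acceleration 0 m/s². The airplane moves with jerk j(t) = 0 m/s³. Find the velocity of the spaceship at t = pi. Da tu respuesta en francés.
Nous devons trouver la primitive de notre équation de l'accélération a(t) = -12·sin(2·t) 1 fois. La primitive de l'accélération, avec v(0) = 6, donne la vitesse: v(t) = 6·cos(2·t). En utilisant v(t) = 6·cos(2·t) et en substituant t = pi, nous trouvons v = 6.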